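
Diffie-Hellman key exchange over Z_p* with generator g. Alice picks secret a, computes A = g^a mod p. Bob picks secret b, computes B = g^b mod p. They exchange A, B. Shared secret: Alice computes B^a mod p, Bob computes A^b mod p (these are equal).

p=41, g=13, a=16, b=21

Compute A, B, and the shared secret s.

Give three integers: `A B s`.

Answer: 18 28 18

Derivation:
A = 13^16 mod 41  (bits of 16 = 10000)
  bit 0 = 1: r = r^2 * 13 mod 41 = 1^2 * 13 = 1*13 = 13
  bit 1 = 0: r = r^2 mod 41 = 13^2 = 5
  bit 2 = 0: r = r^2 mod 41 = 5^2 = 25
  bit 3 = 0: r = r^2 mod 41 = 25^2 = 10
  bit 4 = 0: r = r^2 mod 41 = 10^2 = 18
  -> A = 18
B = 13^21 mod 41  (bits of 21 = 10101)
  bit 0 = 1: r = r^2 * 13 mod 41 = 1^2 * 13 = 1*13 = 13
  bit 1 = 0: r = r^2 mod 41 = 13^2 = 5
  bit 2 = 1: r = r^2 * 13 mod 41 = 5^2 * 13 = 25*13 = 38
  bit 3 = 0: r = r^2 mod 41 = 38^2 = 9
  bit 4 = 1: r = r^2 * 13 mod 41 = 9^2 * 13 = 40*13 = 28
  -> B = 28
s = B^a = 28^16 mod 41  (bits of 16 = 10000)
  bit 0 = 1: r = r^2 * 28 mod 41 = 1^2 * 28 = 1*28 = 28
  bit 1 = 0: r = r^2 mod 41 = 28^2 = 5
  bit 2 = 0: r = r^2 mod 41 = 5^2 = 25
  bit 3 = 0: r = r^2 mod 41 = 25^2 = 10
  bit 4 = 0: r = r^2 mod 41 = 10^2 = 18
  -> s = B^a = 18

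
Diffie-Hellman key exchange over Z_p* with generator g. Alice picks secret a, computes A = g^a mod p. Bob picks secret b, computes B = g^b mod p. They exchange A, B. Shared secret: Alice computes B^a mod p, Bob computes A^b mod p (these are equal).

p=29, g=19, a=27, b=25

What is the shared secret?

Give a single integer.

A = 19^27 mod 29  (bits of 27 = 11011)
  bit 0 = 1: r = r^2 * 19 mod 29 = 1^2 * 19 = 1*19 = 19
  bit 1 = 1: r = r^2 * 19 mod 29 = 19^2 * 19 = 13*19 = 15
  bit 2 = 0: r = r^2 mod 29 = 15^2 = 22
  bit 3 = 1: r = r^2 * 19 mod 29 = 22^2 * 19 = 20*19 = 3
  bit 4 = 1: r = r^2 * 19 mod 29 = 3^2 * 19 = 9*19 = 26
  -> A = 26
B = 19^25 mod 29  (bits of 25 = 11001)
  bit 0 = 1: r = r^2 * 19 mod 29 = 1^2 * 19 = 1*19 = 19
  bit 1 = 1: r = r^2 * 19 mod 29 = 19^2 * 19 = 13*19 = 15
  bit 2 = 0: r = r^2 mod 29 = 15^2 = 22
  bit 3 = 0: r = r^2 mod 29 = 22^2 = 20
  bit 4 = 1: r = r^2 * 19 mod 29 = 20^2 * 19 = 23*19 = 2
  -> B = 2
s = B^a = 2^27 mod 29  (bits of 27 = 11011)
  bit 0 = 1: r = r^2 * 2 mod 29 = 1^2 * 2 = 1*2 = 2
  bit 1 = 1: r = r^2 * 2 mod 29 = 2^2 * 2 = 4*2 = 8
  bit 2 = 0: r = r^2 mod 29 = 8^2 = 6
  bit 3 = 1: r = r^2 * 2 mod 29 = 6^2 * 2 = 7*2 = 14
  bit 4 = 1: r = r^2 * 2 mod 29 = 14^2 * 2 = 22*2 = 15
  -> s = B^a = 15

Answer: 15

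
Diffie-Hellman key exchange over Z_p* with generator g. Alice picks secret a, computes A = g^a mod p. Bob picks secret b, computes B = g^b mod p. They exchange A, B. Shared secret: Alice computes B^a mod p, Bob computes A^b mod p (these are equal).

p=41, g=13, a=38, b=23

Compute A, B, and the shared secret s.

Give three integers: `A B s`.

Answer: 33 17 21

Derivation:
A = 13^38 mod 41  (bits of 38 = 100110)
  bit 0 = 1: r = r^2 * 13 mod 41 = 1^2 * 13 = 1*13 = 13
  bit 1 = 0: r = r^2 mod 41 = 13^2 = 5
  bit 2 = 0: r = r^2 mod 41 = 5^2 = 25
  bit 3 = 1: r = r^2 * 13 mod 41 = 25^2 * 13 = 10*13 = 7
  bit 4 = 1: r = r^2 * 13 mod 41 = 7^2 * 13 = 8*13 = 22
  bit 5 = 0: r = r^2 mod 41 = 22^2 = 33
  -> A = 33
B = 13^23 mod 41  (bits of 23 = 10111)
  bit 0 = 1: r = r^2 * 13 mod 41 = 1^2 * 13 = 1*13 = 13
  bit 1 = 0: r = r^2 mod 41 = 13^2 = 5
  bit 2 = 1: r = r^2 * 13 mod 41 = 5^2 * 13 = 25*13 = 38
  bit 3 = 1: r = r^2 * 13 mod 41 = 38^2 * 13 = 9*13 = 35
  bit 4 = 1: r = r^2 * 13 mod 41 = 35^2 * 13 = 36*13 = 17
  -> B = 17
s = B^a = 17^38 mod 41  (bits of 38 = 100110)
  bit 0 = 1: r = r^2 * 17 mod 41 = 1^2 * 17 = 1*17 = 17
  bit 1 = 0: r = r^2 mod 41 = 17^2 = 2
  bit 2 = 0: r = r^2 mod 41 = 2^2 = 4
  bit 3 = 1: r = r^2 * 17 mod 41 = 4^2 * 17 = 16*17 = 26
  bit 4 = 1: r = r^2 * 17 mod 41 = 26^2 * 17 = 20*17 = 12
  bit 5 = 0: r = r^2 mod 41 = 12^2 = 21
  -> s = B^a = 21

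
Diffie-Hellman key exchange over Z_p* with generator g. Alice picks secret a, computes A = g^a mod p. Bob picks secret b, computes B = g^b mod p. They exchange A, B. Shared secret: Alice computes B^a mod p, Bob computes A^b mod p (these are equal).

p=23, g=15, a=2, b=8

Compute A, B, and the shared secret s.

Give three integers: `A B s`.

Answer: 18 4 16

Derivation:
A = 15^2 mod 23  (bits of 2 = 10)
  bit 0 = 1: r = r^2 * 15 mod 23 = 1^2 * 15 = 1*15 = 15
  bit 1 = 0: r = r^2 mod 23 = 15^2 = 18
  -> A = 18
B = 15^8 mod 23  (bits of 8 = 1000)
  bit 0 = 1: r = r^2 * 15 mod 23 = 1^2 * 15 = 1*15 = 15
  bit 1 = 0: r = r^2 mod 23 = 15^2 = 18
  bit 2 = 0: r = r^2 mod 23 = 18^2 = 2
  bit 3 = 0: r = r^2 mod 23 = 2^2 = 4
  -> B = 4
s = B^a = 4^2 mod 23  (bits of 2 = 10)
  bit 0 = 1: r = r^2 * 4 mod 23 = 1^2 * 4 = 1*4 = 4
  bit 1 = 0: r = r^2 mod 23 = 4^2 = 16
  -> s = B^a = 16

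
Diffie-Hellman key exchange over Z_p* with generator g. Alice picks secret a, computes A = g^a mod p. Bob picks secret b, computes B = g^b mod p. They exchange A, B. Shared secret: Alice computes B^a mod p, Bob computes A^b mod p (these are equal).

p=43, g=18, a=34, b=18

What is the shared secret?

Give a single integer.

A = 18^34 mod 43  (bits of 34 = 100010)
  bit 0 = 1: r = r^2 * 18 mod 43 = 1^2 * 18 = 1*18 = 18
  bit 1 = 0: r = r^2 mod 43 = 18^2 = 23
  bit 2 = 0: r = r^2 mod 43 = 23^2 = 13
  bit 3 = 0: r = r^2 mod 43 = 13^2 = 40
  bit 4 = 1: r = r^2 * 18 mod 43 = 40^2 * 18 = 9*18 = 33
  bit 5 = 0: r = r^2 mod 43 = 33^2 = 14
  -> A = 14
B = 18^18 mod 43  (bits of 18 = 10010)
  bit 0 = 1: r = r^2 * 18 mod 43 = 1^2 * 18 = 1*18 = 18
  bit 1 = 0: r = r^2 mod 43 = 18^2 = 23
  bit 2 = 0: r = r^2 mod 43 = 23^2 = 13
  bit 3 = 1: r = r^2 * 18 mod 43 = 13^2 * 18 = 40*18 = 32
  bit 4 = 0: r = r^2 mod 43 = 32^2 = 35
  -> B = 35
s = B^a = 35^34 mod 43  (bits of 34 = 100010)
  bit 0 = 1: r = r^2 * 35 mod 43 = 1^2 * 35 = 1*35 = 35
  bit 1 = 0: r = r^2 mod 43 = 35^2 = 21
  bit 2 = 0: r = r^2 mod 43 = 21^2 = 11
  bit 3 = 0: r = r^2 mod 43 = 11^2 = 35
  bit 4 = 1: r = r^2 * 35 mod 43 = 35^2 * 35 = 21*35 = 4
  bit 5 = 0: r = r^2 mod 43 = 4^2 = 16
  -> s = B^a = 16

Answer: 16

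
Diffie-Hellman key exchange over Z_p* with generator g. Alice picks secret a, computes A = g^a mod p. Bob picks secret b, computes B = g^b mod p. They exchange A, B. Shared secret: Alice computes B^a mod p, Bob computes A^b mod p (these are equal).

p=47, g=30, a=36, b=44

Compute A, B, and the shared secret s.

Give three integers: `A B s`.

A = 30^36 mod 47  (bits of 36 = 100100)
  bit 0 = 1: r = r^2 * 30 mod 47 = 1^2 * 30 = 1*30 = 30
  bit 1 = 0: r = r^2 mod 47 = 30^2 = 7
  bit 2 = 0: r = r^2 mod 47 = 7^2 = 2
  bit 3 = 1: r = r^2 * 30 mod 47 = 2^2 * 30 = 4*30 = 26
  bit 4 = 0: r = r^2 mod 47 = 26^2 = 18
  bit 5 = 0: r = r^2 mod 47 = 18^2 = 42
  -> A = 42
B = 30^44 mod 47  (bits of 44 = 101100)
  bit 0 = 1: r = r^2 * 30 mod 47 = 1^2 * 30 = 1*30 = 30
  bit 1 = 0: r = r^2 mod 47 = 30^2 = 7
  bit 2 = 1: r = r^2 * 30 mod 47 = 7^2 * 30 = 2*30 = 13
  bit 3 = 1: r = r^2 * 30 mod 47 = 13^2 * 30 = 28*30 = 41
  bit 4 = 0: r = r^2 mod 47 = 41^2 = 36
  bit 5 = 0: r = r^2 mod 47 = 36^2 = 27
  -> B = 27
s = B^a = 27^36 mod 47  (bits of 36 = 100100)
  bit 0 = 1: r = r^2 * 27 mod 47 = 1^2 * 27 = 1*27 = 27
  bit 1 = 0: r = r^2 mod 47 = 27^2 = 24
  bit 2 = 0: r = r^2 mod 47 = 24^2 = 12
  bit 3 = 1: r = r^2 * 27 mod 47 = 12^2 * 27 = 3*27 = 34
  bit 4 = 0: r = r^2 mod 47 = 34^2 = 28
  bit 5 = 0: r = r^2 mod 47 = 28^2 = 32
  -> s = B^a = 32

Answer: 42 27 32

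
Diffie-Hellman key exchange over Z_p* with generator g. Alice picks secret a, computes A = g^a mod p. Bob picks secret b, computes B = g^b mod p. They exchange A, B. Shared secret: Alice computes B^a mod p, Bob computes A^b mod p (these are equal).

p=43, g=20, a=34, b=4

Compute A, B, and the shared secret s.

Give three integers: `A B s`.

A = 20^34 mod 43  (bits of 34 = 100010)
  bit 0 = 1: r = r^2 * 20 mod 43 = 1^2 * 20 = 1*20 = 20
  bit 1 = 0: r = r^2 mod 43 = 20^2 = 13
  bit 2 = 0: r = r^2 mod 43 = 13^2 = 40
  bit 3 = 0: r = r^2 mod 43 = 40^2 = 9
  bit 4 = 1: r = r^2 * 20 mod 43 = 9^2 * 20 = 38*20 = 29
  bit 5 = 0: r = r^2 mod 43 = 29^2 = 24
  -> A = 24
B = 20^4 mod 43  (bits of 4 = 100)
  bit 0 = 1: r = r^2 * 20 mod 43 = 1^2 * 20 = 1*20 = 20
  bit 1 = 0: r = r^2 mod 43 = 20^2 = 13
  bit 2 = 0: r = r^2 mod 43 = 13^2 = 40
  -> B = 40
s = B^a = 40^34 mod 43  (bits of 34 = 100010)
  bit 0 = 1: r = r^2 * 40 mod 43 = 1^2 * 40 = 1*40 = 40
  bit 1 = 0: r = r^2 mod 43 = 40^2 = 9
  bit 2 = 0: r = r^2 mod 43 = 9^2 = 38
  bit 3 = 0: r = r^2 mod 43 = 38^2 = 25
  bit 4 = 1: r = r^2 * 40 mod 43 = 25^2 * 40 = 23*40 = 17
  bit 5 = 0: r = r^2 mod 43 = 17^2 = 31
  -> s = B^a = 31

Answer: 24 40 31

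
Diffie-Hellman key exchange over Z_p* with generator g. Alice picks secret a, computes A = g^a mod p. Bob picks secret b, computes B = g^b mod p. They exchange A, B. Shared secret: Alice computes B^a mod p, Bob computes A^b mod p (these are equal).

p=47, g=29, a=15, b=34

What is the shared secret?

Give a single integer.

A = 29^15 mod 47  (bits of 15 = 1111)
  bit 0 = 1: r = r^2 * 29 mod 47 = 1^2 * 29 = 1*29 = 29
  bit 1 = 1: r = r^2 * 29 mod 47 = 29^2 * 29 = 42*29 = 43
  bit 2 = 1: r = r^2 * 29 mod 47 = 43^2 * 29 = 16*29 = 41
  bit 3 = 1: r = r^2 * 29 mod 47 = 41^2 * 29 = 36*29 = 10
  -> A = 10
B = 29^34 mod 47  (bits of 34 = 100010)
  bit 0 = 1: r = r^2 * 29 mod 47 = 1^2 * 29 = 1*29 = 29
  bit 1 = 0: r = r^2 mod 47 = 29^2 = 42
  bit 2 = 0: r = r^2 mod 47 = 42^2 = 25
  bit 3 = 0: r = r^2 mod 47 = 25^2 = 14
  bit 4 = 1: r = r^2 * 29 mod 47 = 14^2 * 29 = 8*29 = 44
  bit 5 = 0: r = r^2 mod 47 = 44^2 = 9
  -> B = 9
s = B^a = 9^15 mod 47  (bits of 15 = 1111)
  bit 0 = 1: r = r^2 * 9 mod 47 = 1^2 * 9 = 1*9 = 9
  bit 1 = 1: r = r^2 * 9 mod 47 = 9^2 * 9 = 34*9 = 24
  bit 2 = 1: r = r^2 * 9 mod 47 = 24^2 * 9 = 12*9 = 14
  bit 3 = 1: r = r^2 * 9 mod 47 = 14^2 * 9 = 8*9 = 25
  -> s = B^a = 25

Answer: 25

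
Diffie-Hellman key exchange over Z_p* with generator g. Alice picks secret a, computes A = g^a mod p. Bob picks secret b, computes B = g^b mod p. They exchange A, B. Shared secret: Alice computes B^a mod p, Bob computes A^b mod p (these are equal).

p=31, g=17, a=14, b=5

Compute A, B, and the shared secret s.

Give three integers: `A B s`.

A = 17^14 mod 31  (bits of 14 = 1110)
  bit 0 = 1: r = r^2 * 17 mod 31 = 1^2 * 17 = 1*17 = 17
  bit 1 = 1: r = r^2 * 17 mod 31 = 17^2 * 17 = 10*17 = 15
  bit 2 = 1: r = r^2 * 17 mod 31 = 15^2 * 17 = 8*17 = 12
  bit 3 = 0: r = r^2 mod 31 = 12^2 = 20
  -> A = 20
B = 17^5 mod 31  (bits of 5 = 101)
  bit 0 = 1: r = r^2 * 17 mod 31 = 1^2 * 17 = 1*17 = 17
  bit 1 = 0: r = r^2 mod 31 = 17^2 = 10
  bit 2 = 1: r = r^2 * 17 mod 31 = 10^2 * 17 = 7*17 = 26
  -> B = 26
s = B^a = 26^14 mod 31  (bits of 14 = 1110)
  bit 0 = 1: r = r^2 * 26 mod 31 = 1^2 * 26 = 1*26 = 26
  bit 1 = 1: r = r^2 * 26 mod 31 = 26^2 * 26 = 25*26 = 30
  bit 2 = 1: r = r^2 * 26 mod 31 = 30^2 * 26 = 1*26 = 26
  bit 3 = 0: r = r^2 mod 31 = 26^2 = 25
  -> s = B^a = 25

Answer: 20 26 25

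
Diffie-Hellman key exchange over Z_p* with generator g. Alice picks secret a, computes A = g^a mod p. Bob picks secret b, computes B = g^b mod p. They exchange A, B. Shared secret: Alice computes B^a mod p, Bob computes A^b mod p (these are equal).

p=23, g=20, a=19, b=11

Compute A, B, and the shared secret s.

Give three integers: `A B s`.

Answer: 17 22 22

Derivation:
A = 20^19 mod 23  (bits of 19 = 10011)
  bit 0 = 1: r = r^2 * 20 mod 23 = 1^2 * 20 = 1*20 = 20
  bit 1 = 0: r = r^2 mod 23 = 20^2 = 9
  bit 2 = 0: r = r^2 mod 23 = 9^2 = 12
  bit 3 = 1: r = r^2 * 20 mod 23 = 12^2 * 20 = 6*20 = 5
  bit 4 = 1: r = r^2 * 20 mod 23 = 5^2 * 20 = 2*20 = 17
  -> A = 17
B = 20^11 mod 23  (bits of 11 = 1011)
  bit 0 = 1: r = r^2 * 20 mod 23 = 1^2 * 20 = 1*20 = 20
  bit 1 = 0: r = r^2 mod 23 = 20^2 = 9
  bit 2 = 1: r = r^2 * 20 mod 23 = 9^2 * 20 = 12*20 = 10
  bit 3 = 1: r = r^2 * 20 mod 23 = 10^2 * 20 = 8*20 = 22
  -> B = 22
s = B^a = 22^19 mod 23  (bits of 19 = 10011)
  bit 0 = 1: r = r^2 * 22 mod 23 = 1^2 * 22 = 1*22 = 22
  bit 1 = 0: r = r^2 mod 23 = 22^2 = 1
  bit 2 = 0: r = r^2 mod 23 = 1^2 = 1
  bit 3 = 1: r = r^2 * 22 mod 23 = 1^2 * 22 = 1*22 = 22
  bit 4 = 1: r = r^2 * 22 mod 23 = 22^2 * 22 = 1*22 = 22
  -> s = B^a = 22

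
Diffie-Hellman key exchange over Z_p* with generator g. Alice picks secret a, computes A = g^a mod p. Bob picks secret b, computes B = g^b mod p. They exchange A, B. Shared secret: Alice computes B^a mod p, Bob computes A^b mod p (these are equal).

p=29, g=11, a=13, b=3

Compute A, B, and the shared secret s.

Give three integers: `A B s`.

A = 11^13 mod 29  (bits of 13 = 1101)
  bit 0 = 1: r = r^2 * 11 mod 29 = 1^2 * 11 = 1*11 = 11
  bit 1 = 1: r = r^2 * 11 mod 29 = 11^2 * 11 = 5*11 = 26
  bit 2 = 0: r = r^2 mod 29 = 26^2 = 9
  bit 3 = 1: r = r^2 * 11 mod 29 = 9^2 * 11 = 23*11 = 21
  -> A = 21
B = 11^3 mod 29  (bits of 3 = 11)
  bit 0 = 1: r = r^2 * 11 mod 29 = 1^2 * 11 = 1*11 = 11
  bit 1 = 1: r = r^2 * 11 mod 29 = 11^2 * 11 = 5*11 = 26
  -> B = 26
s = B^a = 26^13 mod 29  (bits of 13 = 1101)
  bit 0 = 1: r = r^2 * 26 mod 29 = 1^2 * 26 = 1*26 = 26
  bit 1 = 1: r = r^2 * 26 mod 29 = 26^2 * 26 = 9*26 = 2
  bit 2 = 0: r = r^2 mod 29 = 2^2 = 4
  bit 3 = 1: r = r^2 * 26 mod 29 = 4^2 * 26 = 16*26 = 10
  -> s = B^a = 10

Answer: 21 26 10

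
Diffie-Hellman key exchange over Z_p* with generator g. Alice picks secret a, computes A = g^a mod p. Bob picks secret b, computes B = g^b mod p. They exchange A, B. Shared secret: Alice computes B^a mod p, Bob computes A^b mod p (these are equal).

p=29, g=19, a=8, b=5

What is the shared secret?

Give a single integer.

A = 19^8 mod 29  (bits of 8 = 1000)
  bit 0 = 1: r = r^2 * 19 mod 29 = 1^2 * 19 = 1*19 = 19
  bit 1 = 0: r = r^2 mod 29 = 19^2 = 13
  bit 2 = 0: r = r^2 mod 29 = 13^2 = 24
  bit 3 = 0: r = r^2 mod 29 = 24^2 = 25
  -> A = 25
B = 19^5 mod 29  (bits of 5 = 101)
  bit 0 = 1: r = r^2 * 19 mod 29 = 1^2 * 19 = 1*19 = 19
  bit 1 = 0: r = r^2 mod 29 = 19^2 = 13
  bit 2 = 1: r = r^2 * 19 mod 29 = 13^2 * 19 = 24*19 = 21
  -> B = 21
s = B^a = 21^8 mod 29  (bits of 8 = 1000)
  bit 0 = 1: r = r^2 * 21 mod 29 = 1^2 * 21 = 1*21 = 21
  bit 1 = 0: r = r^2 mod 29 = 21^2 = 6
  bit 2 = 0: r = r^2 mod 29 = 6^2 = 7
  bit 3 = 0: r = r^2 mod 29 = 7^2 = 20
  -> s = B^a = 20

Answer: 20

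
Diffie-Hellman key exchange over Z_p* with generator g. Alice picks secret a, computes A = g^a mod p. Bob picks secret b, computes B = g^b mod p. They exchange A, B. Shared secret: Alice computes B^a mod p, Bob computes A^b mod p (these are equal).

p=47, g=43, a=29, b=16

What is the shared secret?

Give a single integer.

Answer: 21

Derivation:
A = 43^29 mod 47  (bits of 29 = 11101)
  bit 0 = 1: r = r^2 * 43 mod 47 = 1^2 * 43 = 1*43 = 43
  bit 1 = 1: r = r^2 * 43 mod 47 = 43^2 * 43 = 16*43 = 30
  bit 2 = 1: r = r^2 * 43 mod 47 = 30^2 * 43 = 7*43 = 19
  bit 3 = 0: r = r^2 mod 47 = 19^2 = 32
  bit 4 = 1: r = r^2 * 43 mod 47 = 32^2 * 43 = 37*43 = 40
  -> A = 40
B = 43^16 mod 47  (bits of 16 = 10000)
  bit 0 = 1: r = r^2 * 43 mod 47 = 1^2 * 43 = 1*43 = 43
  bit 1 = 0: r = r^2 mod 47 = 43^2 = 16
  bit 2 = 0: r = r^2 mod 47 = 16^2 = 21
  bit 3 = 0: r = r^2 mod 47 = 21^2 = 18
  bit 4 = 0: r = r^2 mod 47 = 18^2 = 42
  -> B = 42
s = B^a = 42^29 mod 47  (bits of 29 = 11101)
  bit 0 = 1: r = r^2 * 42 mod 47 = 1^2 * 42 = 1*42 = 42
  bit 1 = 1: r = r^2 * 42 mod 47 = 42^2 * 42 = 25*42 = 16
  bit 2 = 1: r = r^2 * 42 mod 47 = 16^2 * 42 = 21*42 = 36
  bit 3 = 0: r = r^2 mod 47 = 36^2 = 27
  bit 4 = 1: r = r^2 * 42 mod 47 = 27^2 * 42 = 24*42 = 21
  -> s = B^a = 21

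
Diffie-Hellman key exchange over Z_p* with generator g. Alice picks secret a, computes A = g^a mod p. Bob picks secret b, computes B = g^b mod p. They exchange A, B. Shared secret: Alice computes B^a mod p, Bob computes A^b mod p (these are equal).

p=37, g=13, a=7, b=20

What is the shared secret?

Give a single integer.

Answer: 12

Derivation:
A = 13^7 mod 37  (bits of 7 = 111)
  bit 0 = 1: r = r^2 * 13 mod 37 = 1^2 * 13 = 1*13 = 13
  bit 1 = 1: r = r^2 * 13 mod 37 = 13^2 * 13 = 21*13 = 14
  bit 2 = 1: r = r^2 * 13 mod 37 = 14^2 * 13 = 11*13 = 32
  -> A = 32
B = 13^20 mod 37  (bits of 20 = 10100)
  bit 0 = 1: r = r^2 * 13 mod 37 = 1^2 * 13 = 1*13 = 13
  bit 1 = 0: r = r^2 mod 37 = 13^2 = 21
  bit 2 = 1: r = r^2 * 13 mod 37 = 21^2 * 13 = 34*13 = 35
  bit 3 = 0: r = r^2 mod 37 = 35^2 = 4
  bit 4 = 0: r = r^2 mod 37 = 4^2 = 16
  -> B = 16
s = B^a = 16^7 mod 37  (bits of 7 = 111)
  bit 0 = 1: r = r^2 * 16 mod 37 = 1^2 * 16 = 1*16 = 16
  bit 1 = 1: r = r^2 * 16 mod 37 = 16^2 * 16 = 34*16 = 26
  bit 2 = 1: r = r^2 * 16 mod 37 = 26^2 * 16 = 10*16 = 12
  -> s = B^a = 12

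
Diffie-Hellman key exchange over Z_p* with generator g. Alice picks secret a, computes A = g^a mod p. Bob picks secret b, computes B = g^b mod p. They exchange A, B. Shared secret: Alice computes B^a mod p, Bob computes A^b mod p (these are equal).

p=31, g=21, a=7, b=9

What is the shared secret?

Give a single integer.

A = 21^7 mod 31  (bits of 7 = 111)
  bit 0 = 1: r = r^2 * 21 mod 31 = 1^2 * 21 = 1*21 = 21
  bit 1 = 1: r = r^2 * 21 mod 31 = 21^2 * 21 = 7*21 = 23
  bit 2 = 1: r = r^2 * 21 mod 31 = 23^2 * 21 = 2*21 = 11
  -> A = 11
B = 21^9 mod 31  (bits of 9 = 1001)
  bit 0 = 1: r = r^2 * 21 mod 31 = 1^2 * 21 = 1*21 = 21
  bit 1 = 0: r = r^2 mod 31 = 21^2 = 7
  bit 2 = 0: r = r^2 mod 31 = 7^2 = 18
  bit 3 = 1: r = r^2 * 21 mod 31 = 18^2 * 21 = 14*21 = 15
  -> B = 15
s = B^a = 15^7 mod 31  (bits of 7 = 111)
  bit 0 = 1: r = r^2 * 15 mod 31 = 1^2 * 15 = 1*15 = 15
  bit 1 = 1: r = r^2 * 15 mod 31 = 15^2 * 15 = 8*15 = 27
  bit 2 = 1: r = r^2 * 15 mod 31 = 27^2 * 15 = 16*15 = 23
  -> s = B^a = 23

Answer: 23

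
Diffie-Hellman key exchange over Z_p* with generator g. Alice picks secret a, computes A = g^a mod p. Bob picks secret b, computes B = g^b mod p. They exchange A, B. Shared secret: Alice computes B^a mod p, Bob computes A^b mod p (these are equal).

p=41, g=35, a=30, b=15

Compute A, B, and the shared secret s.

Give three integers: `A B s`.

Answer: 9 38 32

Derivation:
A = 35^30 mod 41  (bits of 30 = 11110)
  bit 0 = 1: r = r^2 * 35 mod 41 = 1^2 * 35 = 1*35 = 35
  bit 1 = 1: r = r^2 * 35 mod 41 = 35^2 * 35 = 36*35 = 30
  bit 2 = 1: r = r^2 * 35 mod 41 = 30^2 * 35 = 39*35 = 12
  bit 3 = 1: r = r^2 * 35 mod 41 = 12^2 * 35 = 21*35 = 38
  bit 4 = 0: r = r^2 mod 41 = 38^2 = 9
  -> A = 9
B = 35^15 mod 41  (bits of 15 = 1111)
  bit 0 = 1: r = r^2 * 35 mod 41 = 1^2 * 35 = 1*35 = 35
  bit 1 = 1: r = r^2 * 35 mod 41 = 35^2 * 35 = 36*35 = 30
  bit 2 = 1: r = r^2 * 35 mod 41 = 30^2 * 35 = 39*35 = 12
  bit 3 = 1: r = r^2 * 35 mod 41 = 12^2 * 35 = 21*35 = 38
  -> B = 38
s = B^a = 38^30 mod 41  (bits of 30 = 11110)
  bit 0 = 1: r = r^2 * 38 mod 41 = 1^2 * 38 = 1*38 = 38
  bit 1 = 1: r = r^2 * 38 mod 41 = 38^2 * 38 = 9*38 = 14
  bit 2 = 1: r = r^2 * 38 mod 41 = 14^2 * 38 = 32*38 = 27
  bit 3 = 1: r = r^2 * 38 mod 41 = 27^2 * 38 = 32*38 = 27
  bit 4 = 0: r = r^2 mod 41 = 27^2 = 32
  -> s = B^a = 32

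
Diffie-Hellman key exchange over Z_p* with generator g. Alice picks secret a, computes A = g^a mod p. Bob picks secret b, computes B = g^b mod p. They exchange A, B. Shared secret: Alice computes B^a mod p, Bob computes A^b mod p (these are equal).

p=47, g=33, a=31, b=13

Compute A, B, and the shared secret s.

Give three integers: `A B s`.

Answer: 40 26 22

Derivation:
A = 33^31 mod 47  (bits of 31 = 11111)
  bit 0 = 1: r = r^2 * 33 mod 47 = 1^2 * 33 = 1*33 = 33
  bit 1 = 1: r = r^2 * 33 mod 47 = 33^2 * 33 = 8*33 = 29
  bit 2 = 1: r = r^2 * 33 mod 47 = 29^2 * 33 = 42*33 = 23
  bit 3 = 1: r = r^2 * 33 mod 47 = 23^2 * 33 = 12*33 = 20
  bit 4 = 1: r = r^2 * 33 mod 47 = 20^2 * 33 = 24*33 = 40
  -> A = 40
B = 33^13 mod 47  (bits of 13 = 1101)
  bit 0 = 1: r = r^2 * 33 mod 47 = 1^2 * 33 = 1*33 = 33
  bit 1 = 1: r = r^2 * 33 mod 47 = 33^2 * 33 = 8*33 = 29
  bit 2 = 0: r = r^2 mod 47 = 29^2 = 42
  bit 3 = 1: r = r^2 * 33 mod 47 = 42^2 * 33 = 25*33 = 26
  -> B = 26
s = B^a = 26^31 mod 47  (bits of 31 = 11111)
  bit 0 = 1: r = r^2 * 26 mod 47 = 1^2 * 26 = 1*26 = 26
  bit 1 = 1: r = r^2 * 26 mod 47 = 26^2 * 26 = 18*26 = 45
  bit 2 = 1: r = r^2 * 26 mod 47 = 45^2 * 26 = 4*26 = 10
  bit 3 = 1: r = r^2 * 26 mod 47 = 10^2 * 26 = 6*26 = 15
  bit 4 = 1: r = r^2 * 26 mod 47 = 15^2 * 26 = 37*26 = 22
  -> s = B^a = 22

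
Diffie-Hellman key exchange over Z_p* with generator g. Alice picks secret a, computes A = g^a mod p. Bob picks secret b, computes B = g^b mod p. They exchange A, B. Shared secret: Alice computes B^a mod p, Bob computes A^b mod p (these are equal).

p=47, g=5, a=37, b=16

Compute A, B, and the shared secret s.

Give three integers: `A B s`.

A = 5^37 mod 47  (bits of 37 = 100101)
  bit 0 = 1: r = r^2 * 5 mod 47 = 1^2 * 5 = 1*5 = 5
  bit 1 = 0: r = r^2 mod 47 = 5^2 = 25
  bit 2 = 0: r = r^2 mod 47 = 25^2 = 14
  bit 3 = 1: r = r^2 * 5 mod 47 = 14^2 * 5 = 8*5 = 40
  bit 4 = 0: r = r^2 mod 47 = 40^2 = 2
  bit 5 = 1: r = r^2 * 5 mod 47 = 2^2 * 5 = 4*5 = 20
  -> A = 20
B = 5^16 mod 47  (bits of 16 = 10000)
  bit 0 = 1: r = r^2 * 5 mod 47 = 1^2 * 5 = 1*5 = 5
  bit 1 = 0: r = r^2 mod 47 = 5^2 = 25
  bit 2 = 0: r = r^2 mod 47 = 25^2 = 14
  bit 3 = 0: r = r^2 mod 47 = 14^2 = 8
  bit 4 = 0: r = r^2 mod 47 = 8^2 = 17
  -> B = 17
s = B^a = 17^37 mod 47  (bits of 37 = 100101)
  bit 0 = 1: r = r^2 * 17 mod 47 = 1^2 * 17 = 1*17 = 17
  bit 1 = 0: r = r^2 mod 47 = 17^2 = 7
  bit 2 = 0: r = r^2 mod 47 = 7^2 = 2
  bit 3 = 1: r = r^2 * 17 mod 47 = 2^2 * 17 = 4*17 = 21
  bit 4 = 0: r = r^2 mod 47 = 21^2 = 18
  bit 5 = 1: r = r^2 * 17 mod 47 = 18^2 * 17 = 42*17 = 9
  -> s = B^a = 9

Answer: 20 17 9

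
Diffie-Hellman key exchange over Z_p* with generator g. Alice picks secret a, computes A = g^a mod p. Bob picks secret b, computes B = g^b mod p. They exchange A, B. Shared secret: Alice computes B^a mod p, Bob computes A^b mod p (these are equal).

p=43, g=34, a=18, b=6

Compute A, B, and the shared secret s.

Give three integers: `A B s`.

Answer: 21 4 41

Derivation:
A = 34^18 mod 43  (bits of 18 = 10010)
  bit 0 = 1: r = r^2 * 34 mod 43 = 1^2 * 34 = 1*34 = 34
  bit 1 = 0: r = r^2 mod 43 = 34^2 = 38
  bit 2 = 0: r = r^2 mod 43 = 38^2 = 25
  bit 3 = 1: r = r^2 * 34 mod 43 = 25^2 * 34 = 23*34 = 8
  bit 4 = 0: r = r^2 mod 43 = 8^2 = 21
  -> A = 21
B = 34^6 mod 43  (bits of 6 = 110)
  bit 0 = 1: r = r^2 * 34 mod 43 = 1^2 * 34 = 1*34 = 34
  bit 1 = 1: r = r^2 * 34 mod 43 = 34^2 * 34 = 38*34 = 2
  bit 2 = 0: r = r^2 mod 43 = 2^2 = 4
  -> B = 4
s = B^a = 4^18 mod 43  (bits of 18 = 10010)
  bit 0 = 1: r = r^2 * 4 mod 43 = 1^2 * 4 = 1*4 = 4
  bit 1 = 0: r = r^2 mod 43 = 4^2 = 16
  bit 2 = 0: r = r^2 mod 43 = 16^2 = 41
  bit 3 = 1: r = r^2 * 4 mod 43 = 41^2 * 4 = 4*4 = 16
  bit 4 = 0: r = r^2 mod 43 = 16^2 = 41
  -> s = B^a = 41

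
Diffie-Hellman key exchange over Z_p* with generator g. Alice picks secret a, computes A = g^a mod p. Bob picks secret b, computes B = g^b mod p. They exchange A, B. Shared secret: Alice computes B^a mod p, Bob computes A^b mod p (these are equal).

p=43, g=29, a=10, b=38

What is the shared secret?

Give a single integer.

Answer: 24

Derivation:
A = 29^10 mod 43  (bits of 10 = 1010)
  bit 0 = 1: r = r^2 * 29 mod 43 = 1^2 * 29 = 1*29 = 29
  bit 1 = 0: r = r^2 mod 43 = 29^2 = 24
  bit 2 = 1: r = r^2 * 29 mod 43 = 24^2 * 29 = 17*29 = 20
  bit 3 = 0: r = r^2 mod 43 = 20^2 = 13
  -> A = 13
B = 29^38 mod 43  (bits of 38 = 100110)
  bit 0 = 1: r = r^2 * 29 mod 43 = 1^2 * 29 = 1*29 = 29
  bit 1 = 0: r = r^2 mod 43 = 29^2 = 24
  bit 2 = 0: r = r^2 mod 43 = 24^2 = 17
  bit 3 = 1: r = r^2 * 29 mod 43 = 17^2 * 29 = 31*29 = 39
  bit 4 = 1: r = r^2 * 29 mod 43 = 39^2 * 29 = 16*29 = 34
  bit 5 = 0: r = r^2 mod 43 = 34^2 = 38
  -> B = 38
s = B^a = 38^10 mod 43  (bits of 10 = 1010)
  bit 0 = 1: r = r^2 * 38 mod 43 = 1^2 * 38 = 1*38 = 38
  bit 1 = 0: r = r^2 mod 43 = 38^2 = 25
  bit 2 = 1: r = r^2 * 38 mod 43 = 25^2 * 38 = 23*38 = 14
  bit 3 = 0: r = r^2 mod 43 = 14^2 = 24
  -> s = B^a = 24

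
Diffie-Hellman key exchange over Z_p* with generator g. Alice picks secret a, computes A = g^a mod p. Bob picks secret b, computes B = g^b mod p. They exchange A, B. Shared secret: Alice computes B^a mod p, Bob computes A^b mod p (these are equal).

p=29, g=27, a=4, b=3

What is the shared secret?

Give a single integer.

A = 27^4 mod 29  (bits of 4 = 100)
  bit 0 = 1: r = r^2 * 27 mod 29 = 1^2 * 27 = 1*27 = 27
  bit 1 = 0: r = r^2 mod 29 = 27^2 = 4
  bit 2 = 0: r = r^2 mod 29 = 4^2 = 16
  -> A = 16
B = 27^3 mod 29  (bits of 3 = 11)
  bit 0 = 1: r = r^2 * 27 mod 29 = 1^2 * 27 = 1*27 = 27
  bit 1 = 1: r = r^2 * 27 mod 29 = 27^2 * 27 = 4*27 = 21
  -> B = 21
s = B^a = 21^4 mod 29  (bits of 4 = 100)
  bit 0 = 1: r = r^2 * 21 mod 29 = 1^2 * 21 = 1*21 = 21
  bit 1 = 0: r = r^2 mod 29 = 21^2 = 6
  bit 2 = 0: r = r^2 mod 29 = 6^2 = 7
  -> s = B^a = 7

Answer: 7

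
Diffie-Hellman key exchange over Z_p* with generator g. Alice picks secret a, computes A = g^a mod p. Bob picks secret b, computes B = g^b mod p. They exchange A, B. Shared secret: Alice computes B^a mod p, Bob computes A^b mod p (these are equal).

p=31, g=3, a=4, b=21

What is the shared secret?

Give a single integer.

Answer: 2

Derivation:
A = 3^4 mod 31  (bits of 4 = 100)
  bit 0 = 1: r = r^2 * 3 mod 31 = 1^2 * 3 = 1*3 = 3
  bit 1 = 0: r = r^2 mod 31 = 3^2 = 9
  bit 2 = 0: r = r^2 mod 31 = 9^2 = 19
  -> A = 19
B = 3^21 mod 31  (bits of 21 = 10101)
  bit 0 = 1: r = r^2 * 3 mod 31 = 1^2 * 3 = 1*3 = 3
  bit 1 = 0: r = r^2 mod 31 = 3^2 = 9
  bit 2 = 1: r = r^2 * 3 mod 31 = 9^2 * 3 = 19*3 = 26
  bit 3 = 0: r = r^2 mod 31 = 26^2 = 25
  bit 4 = 1: r = r^2 * 3 mod 31 = 25^2 * 3 = 5*3 = 15
  -> B = 15
s = B^a = 15^4 mod 31  (bits of 4 = 100)
  bit 0 = 1: r = r^2 * 15 mod 31 = 1^2 * 15 = 1*15 = 15
  bit 1 = 0: r = r^2 mod 31 = 15^2 = 8
  bit 2 = 0: r = r^2 mod 31 = 8^2 = 2
  -> s = B^a = 2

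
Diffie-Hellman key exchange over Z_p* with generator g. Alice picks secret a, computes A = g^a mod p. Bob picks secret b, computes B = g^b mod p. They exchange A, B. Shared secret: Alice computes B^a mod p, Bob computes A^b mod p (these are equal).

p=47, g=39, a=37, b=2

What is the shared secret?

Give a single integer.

A = 39^37 mod 47  (bits of 37 = 100101)
  bit 0 = 1: r = r^2 * 39 mod 47 = 1^2 * 39 = 1*39 = 39
  bit 1 = 0: r = r^2 mod 47 = 39^2 = 17
  bit 2 = 0: r = r^2 mod 47 = 17^2 = 7
  bit 3 = 1: r = r^2 * 39 mod 47 = 7^2 * 39 = 2*39 = 31
  bit 4 = 0: r = r^2 mod 47 = 31^2 = 21
  bit 5 = 1: r = r^2 * 39 mod 47 = 21^2 * 39 = 18*39 = 44
  -> A = 44
B = 39^2 mod 47  (bits of 2 = 10)
  bit 0 = 1: r = r^2 * 39 mod 47 = 1^2 * 39 = 1*39 = 39
  bit 1 = 0: r = r^2 mod 47 = 39^2 = 17
  -> B = 17
s = B^a = 17^37 mod 47  (bits of 37 = 100101)
  bit 0 = 1: r = r^2 * 17 mod 47 = 1^2 * 17 = 1*17 = 17
  bit 1 = 0: r = r^2 mod 47 = 17^2 = 7
  bit 2 = 0: r = r^2 mod 47 = 7^2 = 2
  bit 3 = 1: r = r^2 * 17 mod 47 = 2^2 * 17 = 4*17 = 21
  bit 4 = 0: r = r^2 mod 47 = 21^2 = 18
  bit 5 = 1: r = r^2 * 17 mod 47 = 18^2 * 17 = 42*17 = 9
  -> s = B^a = 9

Answer: 9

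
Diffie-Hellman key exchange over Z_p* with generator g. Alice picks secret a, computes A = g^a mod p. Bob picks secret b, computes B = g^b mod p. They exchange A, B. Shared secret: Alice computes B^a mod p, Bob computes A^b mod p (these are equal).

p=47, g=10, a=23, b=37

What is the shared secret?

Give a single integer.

A = 10^23 mod 47  (bits of 23 = 10111)
  bit 0 = 1: r = r^2 * 10 mod 47 = 1^2 * 10 = 1*10 = 10
  bit 1 = 0: r = r^2 mod 47 = 10^2 = 6
  bit 2 = 1: r = r^2 * 10 mod 47 = 6^2 * 10 = 36*10 = 31
  bit 3 = 1: r = r^2 * 10 mod 47 = 31^2 * 10 = 21*10 = 22
  bit 4 = 1: r = r^2 * 10 mod 47 = 22^2 * 10 = 14*10 = 46
  -> A = 46
B = 10^37 mod 47  (bits of 37 = 100101)
  bit 0 = 1: r = r^2 * 10 mod 47 = 1^2 * 10 = 1*10 = 10
  bit 1 = 0: r = r^2 mod 47 = 10^2 = 6
  bit 2 = 0: r = r^2 mod 47 = 6^2 = 36
  bit 3 = 1: r = r^2 * 10 mod 47 = 36^2 * 10 = 27*10 = 35
  bit 4 = 0: r = r^2 mod 47 = 35^2 = 3
  bit 5 = 1: r = r^2 * 10 mod 47 = 3^2 * 10 = 9*10 = 43
  -> B = 43
s = B^a = 43^23 mod 47  (bits of 23 = 10111)
  bit 0 = 1: r = r^2 * 43 mod 47 = 1^2 * 43 = 1*43 = 43
  bit 1 = 0: r = r^2 mod 47 = 43^2 = 16
  bit 2 = 1: r = r^2 * 43 mod 47 = 16^2 * 43 = 21*43 = 10
  bit 3 = 1: r = r^2 * 43 mod 47 = 10^2 * 43 = 6*43 = 23
  bit 4 = 1: r = r^2 * 43 mod 47 = 23^2 * 43 = 12*43 = 46
  -> s = B^a = 46

Answer: 46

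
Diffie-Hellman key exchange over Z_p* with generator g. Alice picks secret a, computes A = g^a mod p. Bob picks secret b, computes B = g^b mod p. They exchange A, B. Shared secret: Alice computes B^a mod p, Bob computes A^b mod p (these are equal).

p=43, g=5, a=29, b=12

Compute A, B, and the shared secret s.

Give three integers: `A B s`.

A = 5^29 mod 43  (bits of 29 = 11101)
  bit 0 = 1: r = r^2 * 5 mod 43 = 1^2 * 5 = 1*5 = 5
  bit 1 = 1: r = r^2 * 5 mod 43 = 5^2 * 5 = 25*5 = 39
  bit 2 = 1: r = r^2 * 5 mod 43 = 39^2 * 5 = 16*5 = 37
  bit 3 = 0: r = r^2 mod 43 = 37^2 = 36
  bit 4 = 1: r = r^2 * 5 mod 43 = 36^2 * 5 = 6*5 = 30
  -> A = 30
B = 5^12 mod 43  (bits of 12 = 1100)
  bit 0 = 1: r = r^2 * 5 mod 43 = 1^2 * 5 = 1*5 = 5
  bit 1 = 1: r = r^2 * 5 mod 43 = 5^2 * 5 = 25*5 = 39
  bit 2 = 0: r = r^2 mod 43 = 39^2 = 16
  bit 3 = 0: r = r^2 mod 43 = 16^2 = 41
  -> B = 41
s = B^a = 41^29 mod 43  (bits of 29 = 11101)
  bit 0 = 1: r = r^2 * 41 mod 43 = 1^2 * 41 = 1*41 = 41
  bit 1 = 1: r = r^2 * 41 mod 43 = 41^2 * 41 = 4*41 = 35
  bit 2 = 1: r = r^2 * 41 mod 43 = 35^2 * 41 = 21*41 = 1
  bit 3 = 0: r = r^2 mod 43 = 1^2 = 1
  bit 4 = 1: r = r^2 * 41 mod 43 = 1^2 * 41 = 1*41 = 41
  -> s = B^a = 41

Answer: 30 41 41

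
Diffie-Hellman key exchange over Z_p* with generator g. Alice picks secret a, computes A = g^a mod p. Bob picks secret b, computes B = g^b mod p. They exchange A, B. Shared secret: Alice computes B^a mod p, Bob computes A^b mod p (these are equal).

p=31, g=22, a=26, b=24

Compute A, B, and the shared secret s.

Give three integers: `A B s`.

A = 22^26 mod 31  (bits of 26 = 11010)
  bit 0 = 1: r = r^2 * 22 mod 31 = 1^2 * 22 = 1*22 = 22
  bit 1 = 1: r = r^2 * 22 mod 31 = 22^2 * 22 = 19*22 = 15
  bit 2 = 0: r = r^2 mod 31 = 15^2 = 8
  bit 3 = 1: r = r^2 * 22 mod 31 = 8^2 * 22 = 2*22 = 13
  bit 4 = 0: r = r^2 mod 31 = 13^2 = 14
  -> A = 14
B = 22^24 mod 31  (bits of 24 = 11000)
  bit 0 = 1: r = r^2 * 22 mod 31 = 1^2 * 22 = 1*22 = 22
  bit 1 = 1: r = r^2 * 22 mod 31 = 22^2 * 22 = 19*22 = 15
  bit 2 = 0: r = r^2 mod 31 = 15^2 = 8
  bit 3 = 0: r = r^2 mod 31 = 8^2 = 2
  bit 4 = 0: r = r^2 mod 31 = 2^2 = 4
  -> B = 4
s = B^a = 4^26 mod 31  (bits of 26 = 11010)
  bit 0 = 1: r = r^2 * 4 mod 31 = 1^2 * 4 = 1*4 = 4
  bit 1 = 1: r = r^2 * 4 mod 31 = 4^2 * 4 = 16*4 = 2
  bit 2 = 0: r = r^2 mod 31 = 2^2 = 4
  bit 3 = 1: r = r^2 * 4 mod 31 = 4^2 * 4 = 16*4 = 2
  bit 4 = 0: r = r^2 mod 31 = 2^2 = 4
  -> s = B^a = 4

Answer: 14 4 4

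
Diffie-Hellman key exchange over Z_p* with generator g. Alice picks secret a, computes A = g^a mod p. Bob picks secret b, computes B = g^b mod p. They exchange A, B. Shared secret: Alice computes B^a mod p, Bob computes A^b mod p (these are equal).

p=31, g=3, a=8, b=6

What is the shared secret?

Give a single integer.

A = 3^8 mod 31  (bits of 8 = 1000)
  bit 0 = 1: r = r^2 * 3 mod 31 = 1^2 * 3 = 1*3 = 3
  bit 1 = 0: r = r^2 mod 31 = 3^2 = 9
  bit 2 = 0: r = r^2 mod 31 = 9^2 = 19
  bit 3 = 0: r = r^2 mod 31 = 19^2 = 20
  -> A = 20
B = 3^6 mod 31  (bits of 6 = 110)
  bit 0 = 1: r = r^2 * 3 mod 31 = 1^2 * 3 = 1*3 = 3
  bit 1 = 1: r = r^2 * 3 mod 31 = 3^2 * 3 = 9*3 = 27
  bit 2 = 0: r = r^2 mod 31 = 27^2 = 16
  -> B = 16
s = B^a = 16^8 mod 31  (bits of 8 = 1000)
  bit 0 = 1: r = r^2 * 16 mod 31 = 1^2 * 16 = 1*16 = 16
  bit 1 = 0: r = r^2 mod 31 = 16^2 = 8
  bit 2 = 0: r = r^2 mod 31 = 8^2 = 2
  bit 3 = 0: r = r^2 mod 31 = 2^2 = 4
  -> s = B^a = 4

Answer: 4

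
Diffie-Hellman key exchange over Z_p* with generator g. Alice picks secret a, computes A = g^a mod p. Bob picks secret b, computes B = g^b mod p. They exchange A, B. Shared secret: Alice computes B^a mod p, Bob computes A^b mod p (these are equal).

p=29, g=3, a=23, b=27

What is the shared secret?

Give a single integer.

Answer: 11

Derivation:
A = 3^23 mod 29  (bits of 23 = 10111)
  bit 0 = 1: r = r^2 * 3 mod 29 = 1^2 * 3 = 1*3 = 3
  bit 1 = 0: r = r^2 mod 29 = 3^2 = 9
  bit 2 = 1: r = r^2 * 3 mod 29 = 9^2 * 3 = 23*3 = 11
  bit 3 = 1: r = r^2 * 3 mod 29 = 11^2 * 3 = 5*3 = 15
  bit 4 = 1: r = r^2 * 3 mod 29 = 15^2 * 3 = 22*3 = 8
  -> A = 8
B = 3^27 mod 29  (bits of 27 = 11011)
  bit 0 = 1: r = r^2 * 3 mod 29 = 1^2 * 3 = 1*3 = 3
  bit 1 = 1: r = r^2 * 3 mod 29 = 3^2 * 3 = 9*3 = 27
  bit 2 = 0: r = r^2 mod 29 = 27^2 = 4
  bit 3 = 1: r = r^2 * 3 mod 29 = 4^2 * 3 = 16*3 = 19
  bit 4 = 1: r = r^2 * 3 mod 29 = 19^2 * 3 = 13*3 = 10
  -> B = 10
s = B^a = 10^23 mod 29  (bits of 23 = 10111)
  bit 0 = 1: r = r^2 * 10 mod 29 = 1^2 * 10 = 1*10 = 10
  bit 1 = 0: r = r^2 mod 29 = 10^2 = 13
  bit 2 = 1: r = r^2 * 10 mod 29 = 13^2 * 10 = 24*10 = 8
  bit 3 = 1: r = r^2 * 10 mod 29 = 8^2 * 10 = 6*10 = 2
  bit 4 = 1: r = r^2 * 10 mod 29 = 2^2 * 10 = 4*10 = 11
  -> s = B^a = 11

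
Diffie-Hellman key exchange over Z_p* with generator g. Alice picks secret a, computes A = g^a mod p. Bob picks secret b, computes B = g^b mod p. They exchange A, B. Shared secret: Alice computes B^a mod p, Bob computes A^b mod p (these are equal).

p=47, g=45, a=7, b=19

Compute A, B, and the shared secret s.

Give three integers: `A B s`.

A = 45^7 mod 47  (bits of 7 = 111)
  bit 0 = 1: r = r^2 * 45 mod 47 = 1^2 * 45 = 1*45 = 45
  bit 1 = 1: r = r^2 * 45 mod 47 = 45^2 * 45 = 4*45 = 39
  bit 2 = 1: r = r^2 * 45 mod 47 = 39^2 * 45 = 17*45 = 13
  -> A = 13
B = 45^19 mod 47  (bits of 19 = 10011)
  bit 0 = 1: r = r^2 * 45 mod 47 = 1^2 * 45 = 1*45 = 45
  bit 1 = 0: r = r^2 mod 47 = 45^2 = 4
  bit 2 = 0: r = r^2 mod 47 = 4^2 = 16
  bit 3 = 1: r = r^2 * 45 mod 47 = 16^2 * 45 = 21*45 = 5
  bit 4 = 1: r = r^2 * 45 mod 47 = 5^2 * 45 = 25*45 = 44
  -> B = 44
s = B^a = 44^7 mod 47  (bits of 7 = 111)
  bit 0 = 1: r = r^2 * 44 mod 47 = 1^2 * 44 = 1*44 = 44
  bit 1 = 1: r = r^2 * 44 mod 47 = 44^2 * 44 = 9*44 = 20
  bit 2 = 1: r = r^2 * 44 mod 47 = 20^2 * 44 = 24*44 = 22
  -> s = B^a = 22

Answer: 13 44 22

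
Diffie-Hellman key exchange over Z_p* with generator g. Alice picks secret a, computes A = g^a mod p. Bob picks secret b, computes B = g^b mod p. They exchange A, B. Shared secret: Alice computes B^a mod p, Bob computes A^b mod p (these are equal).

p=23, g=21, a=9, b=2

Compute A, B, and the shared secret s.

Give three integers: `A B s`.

Answer: 17 4 13

Derivation:
A = 21^9 mod 23  (bits of 9 = 1001)
  bit 0 = 1: r = r^2 * 21 mod 23 = 1^2 * 21 = 1*21 = 21
  bit 1 = 0: r = r^2 mod 23 = 21^2 = 4
  bit 2 = 0: r = r^2 mod 23 = 4^2 = 16
  bit 3 = 1: r = r^2 * 21 mod 23 = 16^2 * 21 = 3*21 = 17
  -> A = 17
B = 21^2 mod 23  (bits of 2 = 10)
  bit 0 = 1: r = r^2 * 21 mod 23 = 1^2 * 21 = 1*21 = 21
  bit 1 = 0: r = r^2 mod 23 = 21^2 = 4
  -> B = 4
s = B^a = 4^9 mod 23  (bits of 9 = 1001)
  bit 0 = 1: r = r^2 * 4 mod 23 = 1^2 * 4 = 1*4 = 4
  bit 1 = 0: r = r^2 mod 23 = 4^2 = 16
  bit 2 = 0: r = r^2 mod 23 = 16^2 = 3
  bit 3 = 1: r = r^2 * 4 mod 23 = 3^2 * 4 = 9*4 = 13
  -> s = B^a = 13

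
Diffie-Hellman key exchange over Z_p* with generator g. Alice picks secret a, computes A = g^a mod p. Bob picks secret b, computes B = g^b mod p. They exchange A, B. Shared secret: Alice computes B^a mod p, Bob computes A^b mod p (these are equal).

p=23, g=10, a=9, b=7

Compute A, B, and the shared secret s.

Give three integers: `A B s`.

Answer: 20 14 21

Derivation:
A = 10^9 mod 23  (bits of 9 = 1001)
  bit 0 = 1: r = r^2 * 10 mod 23 = 1^2 * 10 = 1*10 = 10
  bit 1 = 0: r = r^2 mod 23 = 10^2 = 8
  bit 2 = 0: r = r^2 mod 23 = 8^2 = 18
  bit 3 = 1: r = r^2 * 10 mod 23 = 18^2 * 10 = 2*10 = 20
  -> A = 20
B = 10^7 mod 23  (bits of 7 = 111)
  bit 0 = 1: r = r^2 * 10 mod 23 = 1^2 * 10 = 1*10 = 10
  bit 1 = 1: r = r^2 * 10 mod 23 = 10^2 * 10 = 8*10 = 11
  bit 2 = 1: r = r^2 * 10 mod 23 = 11^2 * 10 = 6*10 = 14
  -> B = 14
s = B^a = 14^9 mod 23  (bits of 9 = 1001)
  bit 0 = 1: r = r^2 * 14 mod 23 = 1^2 * 14 = 1*14 = 14
  bit 1 = 0: r = r^2 mod 23 = 14^2 = 12
  bit 2 = 0: r = r^2 mod 23 = 12^2 = 6
  bit 3 = 1: r = r^2 * 14 mod 23 = 6^2 * 14 = 13*14 = 21
  -> s = B^a = 21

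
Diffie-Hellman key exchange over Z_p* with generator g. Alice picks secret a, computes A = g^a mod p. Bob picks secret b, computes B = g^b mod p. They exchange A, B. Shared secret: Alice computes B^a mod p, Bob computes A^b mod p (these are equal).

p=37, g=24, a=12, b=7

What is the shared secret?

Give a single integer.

Answer: 10

Derivation:
A = 24^12 mod 37  (bits of 12 = 1100)
  bit 0 = 1: r = r^2 * 24 mod 37 = 1^2 * 24 = 1*24 = 24
  bit 1 = 1: r = r^2 * 24 mod 37 = 24^2 * 24 = 21*24 = 23
  bit 2 = 0: r = r^2 mod 37 = 23^2 = 11
  bit 3 = 0: r = r^2 mod 37 = 11^2 = 10
  -> A = 10
B = 24^7 mod 37  (bits of 7 = 111)
  bit 0 = 1: r = r^2 * 24 mod 37 = 1^2 * 24 = 1*24 = 24
  bit 1 = 1: r = r^2 * 24 mod 37 = 24^2 * 24 = 21*24 = 23
  bit 2 = 1: r = r^2 * 24 mod 37 = 23^2 * 24 = 11*24 = 5
  -> B = 5
s = B^a = 5^12 mod 37  (bits of 12 = 1100)
  bit 0 = 1: r = r^2 * 5 mod 37 = 1^2 * 5 = 1*5 = 5
  bit 1 = 1: r = r^2 * 5 mod 37 = 5^2 * 5 = 25*5 = 14
  bit 2 = 0: r = r^2 mod 37 = 14^2 = 11
  bit 3 = 0: r = r^2 mod 37 = 11^2 = 10
  -> s = B^a = 10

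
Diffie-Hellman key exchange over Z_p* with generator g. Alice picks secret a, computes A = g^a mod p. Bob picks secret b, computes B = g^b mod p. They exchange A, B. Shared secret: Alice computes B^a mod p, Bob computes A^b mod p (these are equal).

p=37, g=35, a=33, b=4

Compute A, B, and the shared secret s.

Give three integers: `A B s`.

Answer: 23 16 10

Derivation:
A = 35^33 mod 37  (bits of 33 = 100001)
  bit 0 = 1: r = r^2 * 35 mod 37 = 1^2 * 35 = 1*35 = 35
  bit 1 = 0: r = r^2 mod 37 = 35^2 = 4
  bit 2 = 0: r = r^2 mod 37 = 4^2 = 16
  bit 3 = 0: r = r^2 mod 37 = 16^2 = 34
  bit 4 = 0: r = r^2 mod 37 = 34^2 = 9
  bit 5 = 1: r = r^2 * 35 mod 37 = 9^2 * 35 = 7*35 = 23
  -> A = 23
B = 35^4 mod 37  (bits of 4 = 100)
  bit 0 = 1: r = r^2 * 35 mod 37 = 1^2 * 35 = 1*35 = 35
  bit 1 = 0: r = r^2 mod 37 = 35^2 = 4
  bit 2 = 0: r = r^2 mod 37 = 4^2 = 16
  -> B = 16
s = B^a = 16^33 mod 37  (bits of 33 = 100001)
  bit 0 = 1: r = r^2 * 16 mod 37 = 1^2 * 16 = 1*16 = 16
  bit 1 = 0: r = r^2 mod 37 = 16^2 = 34
  bit 2 = 0: r = r^2 mod 37 = 34^2 = 9
  bit 3 = 0: r = r^2 mod 37 = 9^2 = 7
  bit 4 = 0: r = r^2 mod 37 = 7^2 = 12
  bit 5 = 1: r = r^2 * 16 mod 37 = 12^2 * 16 = 33*16 = 10
  -> s = B^a = 10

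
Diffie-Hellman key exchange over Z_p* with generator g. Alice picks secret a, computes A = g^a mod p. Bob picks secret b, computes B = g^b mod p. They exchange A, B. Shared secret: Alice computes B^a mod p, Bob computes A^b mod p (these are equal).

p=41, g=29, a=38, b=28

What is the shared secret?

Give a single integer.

A = 29^38 mod 41  (bits of 38 = 100110)
  bit 0 = 1: r = r^2 * 29 mod 41 = 1^2 * 29 = 1*29 = 29
  bit 1 = 0: r = r^2 mod 41 = 29^2 = 21
  bit 2 = 0: r = r^2 mod 41 = 21^2 = 31
  bit 3 = 1: r = r^2 * 29 mod 41 = 31^2 * 29 = 18*29 = 30
  bit 4 = 1: r = r^2 * 29 mod 41 = 30^2 * 29 = 39*29 = 24
  bit 5 = 0: r = r^2 mod 41 = 24^2 = 2
  -> A = 2
B = 29^28 mod 41  (bits of 28 = 11100)
  bit 0 = 1: r = r^2 * 29 mod 41 = 1^2 * 29 = 1*29 = 29
  bit 1 = 1: r = r^2 * 29 mod 41 = 29^2 * 29 = 21*29 = 35
  bit 2 = 1: r = r^2 * 29 mod 41 = 35^2 * 29 = 36*29 = 19
  bit 3 = 0: r = r^2 mod 41 = 19^2 = 33
  bit 4 = 0: r = r^2 mod 41 = 33^2 = 23
  -> B = 23
s = B^a = 23^38 mod 41  (bits of 38 = 100110)
  bit 0 = 1: r = r^2 * 23 mod 41 = 1^2 * 23 = 1*23 = 23
  bit 1 = 0: r = r^2 mod 41 = 23^2 = 37
  bit 2 = 0: r = r^2 mod 41 = 37^2 = 16
  bit 3 = 1: r = r^2 * 23 mod 41 = 16^2 * 23 = 10*23 = 25
  bit 4 = 1: r = r^2 * 23 mod 41 = 25^2 * 23 = 10*23 = 25
  bit 5 = 0: r = r^2 mod 41 = 25^2 = 10
  -> s = B^a = 10

Answer: 10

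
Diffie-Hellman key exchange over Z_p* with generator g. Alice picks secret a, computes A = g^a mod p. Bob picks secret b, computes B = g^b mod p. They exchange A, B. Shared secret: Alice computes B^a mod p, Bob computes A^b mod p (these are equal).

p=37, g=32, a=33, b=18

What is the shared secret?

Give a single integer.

Answer: 36

Derivation:
A = 32^33 mod 37  (bits of 33 = 100001)
  bit 0 = 1: r = r^2 * 32 mod 37 = 1^2 * 32 = 1*32 = 32
  bit 1 = 0: r = r^2 mod 37 = 32^2 = 25
  bit 2 = 0: r = r^2 mod 37 = 25^2 = 33
  bit 3 = 0: r = r^2 mod 37 = 33^2 = 16
  bit 4 = 0: r = r^2 mod 37 = 16^2 = 34
  bit 5 = 1: r = r^2 * 32 mod 37 = 34^2 * 32 = 9*32 = 29
  -> A = 29
B = 32^18 mod 37  (bits of 18 = 10010)
  bit 0 = 1: r = r^2 * 32 mod 37 = 1^2 * 32 = 1*32 = 32
  bit 1 = 0: r = r^2 mod 37 = 32^2 = 25
  bit 2 = 0: r = r^2 mod 37 = 25^2 = 33
  bit 3 = 1: r = r^2 * 32 mod 37 = 33^2 * 32 = 16*32 = 31
  bit 4 = 0: r = r^2 mod 37 = 31^2 = 36
  -> B = 36
s = B^a = 36^33 mod 37  (bits of 33 = 100001)
  bit 0 = 1: r = r^2 * 36 mod 37 = 1^2 * 36 = 1*36 = 36
  bit 1 = 0: r = r^2 mod 37 = 36^2 = 1
  bit 2 = 0: r = r^2 mod 37 = 1^2 = 1
  bit 3 = 0: r = r^2 mod 37 = 1^2 = 1
  bit 4 = 0: r = r^2 mod 37 = 1^2 = 1
  bit 5 = 1: r = r^2 * 36 mod 37 = 1^2 * 36 = 1*36 = 36
  -> s = B^a = 36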